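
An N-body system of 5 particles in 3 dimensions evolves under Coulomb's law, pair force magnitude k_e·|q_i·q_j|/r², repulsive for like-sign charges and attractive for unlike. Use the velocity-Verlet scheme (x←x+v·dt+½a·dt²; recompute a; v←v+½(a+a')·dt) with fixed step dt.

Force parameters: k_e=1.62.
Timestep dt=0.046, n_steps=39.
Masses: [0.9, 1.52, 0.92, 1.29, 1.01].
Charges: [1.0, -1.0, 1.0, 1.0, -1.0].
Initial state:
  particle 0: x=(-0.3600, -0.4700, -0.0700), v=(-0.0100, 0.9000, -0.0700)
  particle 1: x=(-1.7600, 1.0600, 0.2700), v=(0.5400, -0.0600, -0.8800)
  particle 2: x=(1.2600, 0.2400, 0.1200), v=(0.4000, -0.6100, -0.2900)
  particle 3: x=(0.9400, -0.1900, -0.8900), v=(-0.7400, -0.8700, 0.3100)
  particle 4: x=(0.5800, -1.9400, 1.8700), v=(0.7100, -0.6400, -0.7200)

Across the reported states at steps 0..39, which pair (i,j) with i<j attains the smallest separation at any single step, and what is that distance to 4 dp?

pair (0,1), distance 0.6152

step 0: x0=(-0.3600, -0.4700, -0.0700) x1=(-1.7600, 1.0600, 0.2700) x2=(1.2600, 0.2400, 0.1200) x3=(0.9400, -0.1900, -0.8900) x4=(0.5800, -1.9400, 1.8700)
step 1: x0=(-0.3618, -0.4288, -0.0726) x1=(-1.7348, 1.0570, 0.2294) x2=(1.2791, 0.2126, 0.1081) x3=(0.9060, -0.2303, -0.8768) x4=(0.6127, -1.9691, 1.8365)
step 2: x0=(-0.3666, -0.3880, -0.0739) x1=(-1.7089, 1.0536, 0.1886) x2=(1.2998, 0.1865, 0.0991) x3=(0.8721, -0.2713, -0.8656) x4=(0.6454, -1.9976, 1.8022)
step 3: x0=(-0.3744, -0.3473, -0.0739) x1=(-1.6823, 1.0497, 0.1476) x2=(1.3221, 0.1616, 0.0929) x3=(0.8382, -0.3130, -0.8565) x4=(0.6782, -2.0255, 1.7670)
step 4: x0=(-0.3855, -0.3065, -0.0725) x1=(-1.6550, 1.0453, 0.1063) x2=(1.3463, 0.1380, 0.0893) x3=(0.8042, -0.3555, -0.8493) x4=(0.7111, -2.0527, 1.7312)
step 5: x0=(-0.3997, -0.2655, -0.0698) x1=(-1.6268, 1.0403, 0.0649) x2=(1.3722, 0.1154, 0.0881) x3=(0.7703, -0.3988, -0.8440) x4=(0.7440, -2.0792, 1.6945)
step 6: x0=(-0.4173, -0.2241, -0.0657) x1=(-1.5978, 1.0347, 0.0233) x2=(1.4001, 0.0939, 0.0892) x3=(0.7364, -0.4430, -0.8404) x4=(0.7769, -2.1050, 1.6571)
step 7: x0=(-0.4382, -0.1819, -0.0603) x1=(-1.5679, 1.0284, -0.0184) x2=(1.4297, 0.0733, 0.0924) x3=(0.7025, -0.4882, -0.8385) x4=(0.8098, -2.1301, 1.6189)
step 8: x0=(-0.4625, -0.1387, -0.0536) x1=(-1.5371, 1.0214, -0.0604) x2=(1.4612, 0.0534, 0.0975) x3=(0.6685, -0.5342, -0.8381) x4=(0.8427, -2.1545, 1.5799)
step 9: x0=(-0.4900, -0.0944, -0.0458) x1=(-1.5052, 1.0136, -0.1024) x2=(1.4943, 0.0343, 0.1043) x3=(0.6344, -0.5813, -0.8390) x4=(0.8756, -2.1782, 1.5403)
step 10: x0=(-0.5209, -0.0486, -0.0368) x1=(-1.4724, 1.0049, -0.1445) x2=(1.5290, 0.0157, 0.1126) x3=(0.6003, -0.6293, -0.8411) x4=(0.9085, -2.2011, 1.4999)
step 11: x0=(-0.5549, -0.0010, -0.0270) x1=(-1.4384, 0.9953, -0.1866) x2=(1.5652, -0.0024, 0.1224) x3=(0.5660, -0.6782, -0.8442) x4=(0.9414, -2.2232, 1.4588)
step 12: x0=(-0.5921, 0.0485, -0.0164) x1=(-1.4032, 0.9845, -0.2286) x2=(1.6028, -0.0201, 0.1334) x3=(0.5316, -0.7282, -0.8483) x4=(0.9743, -2.2446, 1.4170)
step 13: x0=(-0.6326, 0.1003, -0.0053) x1=(-1.3668, 0.9725, -0.2705) x2=(1.6416, -0.0376, 0.1455) x3=(0.4971, -0.7790, -0.8532) x4=(1.0072, -2.2653, 1.3745)
step 14: x0=(-0.6762, 0.1546, 0.0060) x1=(-1.3289, 0.9590, -0.3122) x2=(1.6815, -0.0549, 0.1587) x3=(0.4623, -0.8306, -0.8587) x4=(1.0400, -2.2851, 1.3313)
step 15: x0=(-0.7232, 0.2119, 0.0170) x1=(-1.2895, 0.9440, -0.3533) x2=(1.7224, -0.0721, 0.1728) x3=(0.4274, -0.8831, -0.8648) x4=(1.0727, -2.3041, 1.2875)
step 16: x0=(-0.7734, 0.2725, 0.0273) x1=(-1.2484, 0.9270, -0.3937) x2=(1.7642, -0.0893, 0.1877) x3=(0.3922, -0.9363, -0.8713) x4=(1.1054, -2.3224, 1.2430)
step 17: x0=(-0.8271, 0.3369, 0.0360) x1=(-1.2056, 0.9078, -0.4329) x2=(1.8068, -0.1065, 0.2034) x3=(0.3569, -0.9901, -0.8782) x4=(1.1381, -2.3399, 1.1979)
step 18: x0=(-0.8842, 0.4056, 0.0421) x1=(-1.1609, 0.8862, -0.4703) x2=(1.8501, -0.1237, 0.2197) x3=(0.3213, -1.0446, -0.8853) x4=(1.1707, -2.3565, 1.1521)
step 19: x0=(-0.9446, 0.4790, 0.0441) x1=(-1.1144, 0.8617, -0.5051) x2=(1.8940, -0.1411, 0.2367) x3=(0.2854, -1.0996, -0.8926) x4=(1.2032, -2.3724, 1.1057)
step 20: x0=(-1.0077, 0.5572, 0.0402) x1=(-1.0663, 0.8344, -0.5362) x2=(1.9384, -0.1587, 0.2543) x3=(0.2494, -1.1551, -0.9000) x4=(1.2356, -2.3875, 1.0587)
step 21: x0=(-1.0722, 0.6399, 0.0283) x1=(-1.0175, 0.8044, -0.5625) x2=(1.9833, -0.1765, 0.2723) x3=(0.2131, -1.2111, -0.9076) x4=(1.2680, -2.4017, 1.0111)
step 22: x0=(-1.1364, 0.7256, 0.0070) x1=(-0.9688, 0.7725, -0.5831) x2=(2.0285, -0.1946, 0.2908) x3=(0.1767, -1.2673, -0.9151) x4=(1.3002, -2.4152, 0.9629)
step 23: x0=(-1.1983, 0.8125, -0.0237) x1=(-0.9215, 0.7398, -0.5980) x2=(2.0739, -0.2130, 0.3098) x3=(0.1402, -1.3239, -0.9226) x4=(1.3324, -2.4279, 0.9142)
step 24: x0=(-1.2567, 0.8987, -0.0625) x1=(-0.8762, 0.7075, -0.6080) x2=(2.1196, -0.2316, 0.3291) x3=(0.1034, -1.3807, -0.9300) x4=(1.3644, -2.4397, 0.8650)
step 25: x0=(-1.3112, 0.9830, -0.1074) x1=(-0.8332, 0.6761, -0.6144) x2=(2.1655, -0.2507, 0.3487) x3=(0.0666, -1.4378, -0.9373) x4=(1.3964, -2.4508, 0.8152)
step 26: x0=(-1.3618, 1.0651, -0.1565) x1=(-0.7923, 0.6459, -0.6183) x2=(2.2114, -0.2701, 0.3686) x3=(0.0298, -1.4949, -0.9444) x4=(1.4282, -2.4612, 0.7649)
step 27: x0=(-1.4092, 1.1447, -0.2085) x1=(-0.7534, 0.6170, -0.6204) x2=(2.2574, -0.2900, 0.3888) x3=(-0.0071, -1.5522, -0.9514) x4=(1.4599, -2.4707, 0.7141)
step 28: x0=(-1.4538, 1.2222, -0.2622) x1=(-0.7159, 0.5892, -0.6215) x2=(2.3035, -0.3103, 0.4092) x3=(-0.0440, -1.6096, -0.9582) x4=(1.4914, -2.4795, 0.6629)
step 29: x0=(-1.4962, 1.2978, -0.3172) x1=(-0.6798, 0.5623, -0.6219) x2=(2.3495, -0.3310, 0.4298) x3=(-0.0809, -1.6670, -0.9648) x4=(1.5229, -2.4876, 0.6113)
step 30: x0=(-1.5367, 1.3718, -0.3728) x1=(-0.6447, 0.5362, -0.6219) x2=(2.3954, -0.3522, 0.4506) x3=(-0.1177, -1.7245, -0.9712) x4=(1.5542, -2.4949, 0.5592)
step 31: x0=(-1.5757, 1.4444, -0.4289) x1=(-0.6104, 0.5107, -0.6216) x2=(2.4413, -0.3739, 0.4715) x3=(-0.1544, -1.7819, -0.9774) x4=(1.5854, -2.5015, 0.5068)
step 32: x0=(-1.6134, 1.5158, -0.4852) x1=(-0.5768, 0.4858, -0.6212) x2=(2.4870, -0.3961, 0.4924) x3=(-0.1910, -1.8393, -0.9834) x4=(1.6164, -2.5074, 0.4541)
step 33: x0=(-1.6500, 1.5862, -0.5417) x1=(-0.5438, 0.4612, -0.6207) x2=(2.5325, -0.4188, 0.5135) x3=(-0.2274, -1.8967, -0.9892) x4=(1.6473, -2.5127, 0.4010)
step 34: x0=(-1.6857, 1.6558, -0.5983) x1=(-0.5113, 0.4370, -0.6202) x2=(2.5779, -0.4420, 0.5345) x3=(-0.2636, -1.9540, -0.9947) x4=(1.6780, -2.5172, 0.3477)
step 35: x0=(-1.7207, 1.7245, -0.6548) x1=(-0.4792, 0.4131, -0.6197) x2=(2.6231, -0.4657, 0.5556) x3=(-0.2996, -2.0112, -1.0001) x4=(1.7086, -2.5211, 0.2942)
step 36: x0=(-1.7550, 1.7926, -0.7113) x1=(-0.4474, 0.3893, -0.6193) x2=(2.6680, -0.4900, 0.5766) x3=(-0.3354, -2.0683, -1.0052) x4=(1.7391, -2.5244, 0.2405)
step 37: x0=(-1.7887, 1.8602, -0.7678) x1=(-0.4160, 0.3657, -0.6189) x2=(2.7127, -0.5147, 0.5976) x3=(-0.3709, -2.1253, -1.0101) x4=(1.7694, -2.5272, 0.1866)
step 38: x0=(-1.8219, 1.9272, -0.8242) x1=(-0.3849, 0.3423, -0.6186) x2=(2.7571, -0.5400, 0.6184) x3=(-0.4061, -2.1822, -1.0149) x4=(1.7997, -2.5293, 0.1327)
step 39: x0=(-1.8547, 1.9938, -0.8805) x1=(-0.3541, 0.3189, -0.6184) x2=(2.8013, -0.5659, 0.6392) x3=(-0.4411, -2.2389, -1.0194) x4=(1.8298, -2.5309, 0.0786)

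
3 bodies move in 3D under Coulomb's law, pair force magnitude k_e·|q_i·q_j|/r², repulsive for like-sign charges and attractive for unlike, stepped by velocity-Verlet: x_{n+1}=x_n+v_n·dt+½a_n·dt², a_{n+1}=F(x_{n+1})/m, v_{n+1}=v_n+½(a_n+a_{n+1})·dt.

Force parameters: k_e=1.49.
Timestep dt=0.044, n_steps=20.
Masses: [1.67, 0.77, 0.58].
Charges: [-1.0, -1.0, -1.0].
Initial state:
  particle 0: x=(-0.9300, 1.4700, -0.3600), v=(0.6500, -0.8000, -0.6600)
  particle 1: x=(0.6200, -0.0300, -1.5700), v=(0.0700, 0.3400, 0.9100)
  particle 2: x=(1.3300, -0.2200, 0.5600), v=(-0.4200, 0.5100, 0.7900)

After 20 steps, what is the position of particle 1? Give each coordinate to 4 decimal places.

step 0: x0=(-0.9300, 1.4700, -0.3600) x1=(0.6200, -0.0300, -1.5700) x2=(1.3300, -0.2200, 0.5600)
step 1: x0=(-0.9016, 1.4349, -0.3890) x1=(0.6232, -0.0152, -1.5305) x2=(1.3119, -0.1978, 0.5953)
step 2: x0=(-0.8735, 1.4002, -0.4179) x1=(0.6265, -0.0007, -1.4919) x2=(1.2945, -0.1759, 0.6318)
step 3: x0=(-0.8457, 1.3657, -0.4468) x1=(0.6301, 0.0134, -1.4545) x2=(1.2779, -0.1545, 0.6694)
step 4: x0=(-0.8184, 1.3316, -0.4756) x1=(0.6339, 0.0271, -1.4180) x2=(1.2620, -0.1335, 0.7082)
step 5: x0=(-0.7915, 1.2978, -0.5043) x1=(0.6381, 0.0404, -1.3827) x2=(1.2469, -0.1129, 0.7482)
step 6: x0=(-0.7650, 1.2643, -0.5329) x1=(0.6426, 0.0532, -1.3484) x2=(1.2326, -0.0926, 0.7895)
step 7: x0=(-0.7389, 1.2313, -0.5615) x1=(0.6476, 0.0656, -1.3152) x2=(1.2190, -0.0728, 0.8321)
step 8: x0=(-0.7134, 1.1986, -0.5901) x1=(0.6530, 0.0774, -1.2831) x2=(1.2061, -0.0534, 0.8760)
step 9: x0=(-0.6883, 1.1662, -0.6185) x1=(0.6591, 0.0886, -1.2522) x2=(1.1939, -0.0343, 0.9212)
step 10: x0=(-0.6638, 1.1343, -0.6470) x1=(0.6657, 0.0992, -1.2223) x2=(1.1825, -0.0156, 0.9678)
step 11: x0=(-0.6399, 1.1028, -0.6754) x1=(0.6731, 0.1092, -1.1936) x2=(1.1717, 0.0028, 1.0157)
step 12: x0=(-0.6165, 1.0718, -0.7038) x1=(0.6812, 0.1185, -1.1659) x2=(1.1616, 0.0209, 1.0650)
step 13: x0=(-0.5938, 1.0411, -0.7321) x1=(0.6903, 0.1270, -1.1393) x2=(1.1521, 0.0387, 1.1156)
step 14: x0=(-0.5718, 1.0110, -0.7605) x1=(0.7003, 0.1348, -1.1137) x2=(1.1433, 0.0562, 1.1676)
step 15: x0=(-0.5504, 0.9812, -0.7889) x1=(0.7114, 0.1418, -1.0892) x2=(1.1350, 0.0734, 1.2210)
step 16: x0=(-0.5298, 0.9520, -0.8173) x1=(0.7237, 0.1480, -1.0656) x2=(1.1273, 0.0904, 1.2757)
step 17: x0=(-0.5099, 0.9232, -0.8457) x1=(0.7371, 0.1533, -1.0429) x2=(1.1201, 0.1072, 1.3318)
step 18: x0=(-0.4908, 0.8949, -0.8742) x1=(0.7520, 0.1577, -1.0211) x2=(1.1134, 0.1238, 1.3892)
step 19: x0=(-0.4725, 0.8671, -0.9027) x1=(0.7683, 0.1612, -1.0002) x2=(1.1072, 0.1402, 1.4479)
step 20: x0=(-0.4551, 0.8397, -0.9314) x1=(0.7860, 0.1638, -0.9799) x2=(1.1014, 0.1564, 1.5079)

(0.7860, 0.1638, -0.9799)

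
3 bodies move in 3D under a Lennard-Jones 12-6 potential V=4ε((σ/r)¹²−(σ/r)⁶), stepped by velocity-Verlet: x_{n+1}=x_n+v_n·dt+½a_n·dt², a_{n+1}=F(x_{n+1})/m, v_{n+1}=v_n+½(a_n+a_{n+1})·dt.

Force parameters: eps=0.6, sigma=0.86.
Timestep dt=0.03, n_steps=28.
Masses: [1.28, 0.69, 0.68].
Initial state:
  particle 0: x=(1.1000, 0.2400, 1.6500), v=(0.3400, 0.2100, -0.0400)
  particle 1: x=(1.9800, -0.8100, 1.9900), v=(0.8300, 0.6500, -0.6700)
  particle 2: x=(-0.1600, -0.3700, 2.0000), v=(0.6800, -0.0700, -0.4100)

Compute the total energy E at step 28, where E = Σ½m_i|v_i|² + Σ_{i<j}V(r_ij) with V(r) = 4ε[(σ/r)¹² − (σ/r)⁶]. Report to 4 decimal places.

step 0: x0=(1.1000, 0.2400, 1.6500) x1=(1.9800, -0.8100, 1.9900) x2=(-0.1600, -0.3700, 2.0000)
step 1: x0=(1.1102, 0.2461, 1.6489) x1=(2.0047, -0.7903, 1.9698) x2=(-0.1393, -0.3720, 1.9876)
step 2: x0=(1.1203, 0.2519, 1.6479) x1=(2.0290, -0.7701, 1.9495) x2=(-0.1182, -0.3737, 1.9751)
step 3: x0=(1.1304, 0.2572, 1.6471) x1=(2.0528, -0.7494, 1.9291) x2=(-0.0965, -0.3752, 1.9625)
step 4: x0=(1.1404, 0.2622, 1.6464) x1=(2.0761, -0.7282, 1.9085) x2=(-0.0742, -0.3765, 1.9497)
step 5: x0=(1.1504, 0.2667, 1.6458) x1=(2.0990, -0.7066, 1.8878) x2=(-0.0514, -0.3774, 1.9368)
step 6: x0=(1.1604, 0.2708, 1.6454) x1=(2.1213, -0.6845, 1.8669) x2=(-0.0279, -0.3781, 1.9238)
step 7: x0=(1.1703, 0.2745, 1.6452) x1=(2.1431, -0.6618, 1.8460) x2=(-0.0038, -0.3784, 1.9106)
step 8: x0=(1.1802, 0.2776, 1.6450) x1=(2.1644, -0.6386, 1.8249) x2=(0.0210, -0.3784, 1.8973)
step 9: x0=(1.1900, 0.2803, 1.6450) x1=(2.1850, -0.6149, 1.8037) x2=(0.0465, -0.3780, 1.8838)
step 10: x0=(1.1997, 0.2825, 1.6452) x1=(2.2050, -0.5907, 1.7825) x2=(0.0727, -0.3771, 1.8701)
step 11: x0=(1.2094, 0.2842, 1.6454) x1=(2.2243, -0.5658, 1.7611) x2=(0.0998, -0.3759, 1.8563)
step 12: x0=(1.2189, 0.2852, 1.6458) x1=(2.2429, -0.5405, 1.7397) x2=(0.1277, -0.3741, 1.8424)
step 13: x0=(1.2284, 0.2857, 1.6463) x1=(2.2608, -0.5145, 1.7182) x2=(0.1566, -0.3718, 1.8283)
step 14: x0=(1.2378, 0.2855, 1.6470) x1=(2.2778, -0.4879, 1.6967) x2=(0.1865, -0.3689, 1.8140)
step 15: x0=(1.2471, 0.2847, 1.6477) x1=(2.2940, -0.4608, 1.6751) x2=(0.2176, -0.3653, 1.7995)
step 16: x0=(1.2562, 0.2831, 1.6486) x1=(2.3092, -0.4330, 1.6535) x2=(0.2498, -0.3610, 1.7849)
step 17: x0=(1.2651, 0.2807, 1.6495) x1=(2.3235, -0.4045, 1.6319) x2=(0.2834, -0.3558, 1.7701)
step 18: x0=(1.2738, 0.2775, 1.6505) x1=(2.3367, -0.3754, 1.6103) x2=(0.3185, -0.3497, 1.7551)
step 19: x0=(1.2822, 0.2734, 1.6516) x1=(2.3488, -0.3457, 1.5888) x2=(0.3552, -0.3426, 1.7399)
step 20: x0=(1.2904, 0.2683, 1.6528) x1=(2.3597, -0.3153, 1.5674) x2=(0.3937, -0.3343, 1.7245)
step 21: x0=(1.2982, 0.2622, 1.6540) x1=(2.3693, -0.2842, 1.5460) x2=(0.4341, -0.3249, 1.7090)
step 22: x0=(1.3058, 0.2551, 1.6551) x1=(2.3774, -0.2524, 1.5248) x2=(0.4763, -0.3142, 1.6934)
step 23: x0=(1.3135, 0.2471, 1.6562) x1=(2.3841, -0.2199, 1.5038) x2=(0.5200, -0.3025, 1.6777)
step 24: x0=(1.3220, 0.2387, 1.6572) x1=(2.3891, -0.1868, 1.4829) x2=(0.5638, -0.2909, 1.6621)
step 25: x0=(1.3331, 0.2312, 1.6580) x1=(2.3924, -0.1531, 1.4624) x2=(0.6045, -0.2815, 1.6464)
step 26: x0=(1.3497, 0.2267, 1.6588) x1=(2.3939, -0.1187, 1.4422) x2=(0.6365, -0.2782, 1.6305)
step 27: x0=(1.3743, 0.2267, 1.6595) x1=(2.3933, -0.0837, 1.4224) x2=(0.6557, -0.2842, 1.6142)
step 28: x0=(1.4057, 0.2304, 1.6604) x1=(2.3905, -0.0481, 1.4031) x2=(0.6643, -0.2977, 1.5971)
step 0 velocities: v0=(0.3400, 0.2100, -0.0400) v1=(0.8300, 0.6500, -0.6700) v2=(0.6800, -0.0700, -0.4100)
step 0: KE=0.8576, PE=-0.2281, E=0.6295
step 28 velocities: v0=(1.1057, 0.1480, 0.0288) v1=(-0.1274, 1.1957, -0.6345) v2=(0.2102, -0.5070, -0.5755)
step 28: KE=1.6497, PE=-1.0329, E=0.6168

0.6168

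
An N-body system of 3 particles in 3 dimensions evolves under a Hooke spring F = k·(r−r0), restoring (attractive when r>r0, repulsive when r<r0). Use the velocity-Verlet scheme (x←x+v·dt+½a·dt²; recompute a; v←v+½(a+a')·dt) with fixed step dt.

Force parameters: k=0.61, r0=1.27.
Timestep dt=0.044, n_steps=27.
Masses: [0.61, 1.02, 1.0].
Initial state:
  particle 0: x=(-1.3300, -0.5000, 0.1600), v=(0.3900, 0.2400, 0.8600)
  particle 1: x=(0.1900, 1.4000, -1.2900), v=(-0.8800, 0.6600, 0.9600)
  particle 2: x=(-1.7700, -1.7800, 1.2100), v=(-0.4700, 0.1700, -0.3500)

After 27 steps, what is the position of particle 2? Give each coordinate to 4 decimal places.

step 0: x0=(-1.3300, -0.5000, 0.1600) x1=(0.1900, 1.4000, -1.2900) x2=(-1.7700, -1.7800, 1.2100)
step 1: x0=(-1.3121, -0.4887, 0.1973) x1=(0.1500, 1.4271, -1.2463) x2=(-1.7898, -1.7710, 1.1934)
step 2: x0=(-1.2930, -0.4761, 0.2336) x1=(0.1074, 1.4504, -1.1996) x2=(-1.8078, -1.7589, 1.1744)
step 3: x0=(-1.2725, -0.4620, 0.2688) x1=(0.0624, 1.4697, -1.1500) x2=(-1.8240, -1.7437, 1.1532)
step 4: x0=(-1.2510, -0.4465, 0.3029) x1=(0.0150, 1.4853, -1.0977) x2=(-1.8385, -1.7255, 1.1298)
step 5: x0=(-1.2284, -0.4295, 0.3360) x1=(-0.0347, 1.4970, -1.0427) x2=(-1.8513, -1.7043, 1.1043)
step 6: x0=(-1.2048, -0.4111, 0.3680) x1=(-0.0866, 1.5050, -0.9852) x2=(-1.8625, -1.6801, 1.0768)
step 7: x0=(-1.1804, -0.3913, 0.3989) x1=(-0.1405, 1.5093, -0.9251) x2=(-1.8720, -1.6529, 1.0475)
step 8: x0=(-1.1553, -0.3702, 0.4288) x1=(-0.1965, 1.5099, -0.8627) x2=(-1.8800, -1.6229, 1.0164)
step 9: x0=(-1.1295, -0.3477, 0.4576) x1=(-0.2544, 1.5070, -0.7981) x2=(-1.8864, -1.5901, 0.9836)
step 10: x0=(-1.1032, -0.3240, 0.4855) x1=(-0.3140, 1.5006, -0.7315) x2=(-1.8914, -1.5546, 0.9494)
step 11: x0=(-1.0764, -0.2991, 0.5125) x1=(-0.3752, 1.4910, -0.6628) x2=(-1.8950, -1.5164, 0.9137)
step 12: x0=(-1.0494, -0.2731, 0.5387) x1=(-0.4379, 1.4781, -0.5924) x2=(-1.8972, -1.4756, 0.8767)
step 13: x0=(-1.0220, -0.2460, 0.5640) x1=(-0.5021, 1.4622, -0.5203) x2=(-1.8981, -1.4323, 0.8385)
step 14: x0=(-0.9946, -0.2179, 0.5886) x1=(-0.5675, 1.4433, -0.4468) x2=(-1.8979, -1.3867, 0.7992)
step 15: x0=(-0.9671, -0.1891, 0.6125) x1=(-0.6340, 1.4217, -0.3719) x2=(-1.8965, -1.3387, 0.7590)
step 16: x0=(-0.9396, -0.1595, 0.6358) x1=(-0.7016, 1.3976, -0.2958) x2=(-1.8940, -1.2886, 0.7180)
step 17: x0=(-0.9123, -0.1293, 0.6585) x1=(-0.7700, 1.3711, -0.2187) x2=(-1.8906, -1.2364, 0.6762)
step 18: x0=(-0.8852, -0.0986, 0.6809) x1=(-0.8393, 1.3423, -0.1407) x2=(-1.8862, -1.1823, 0.6338)
step 19: x0=(-0.8583, -0.0675, 0.7028) x1=(-0.9092, 1.3116, -0.0621) x2=(-1.8810, -1.1263, 0.5910)
step 20: x0=(-0.8317, -0.0362, 0.7244) x1=(-0.9797, 1.2790, 0.0172) x2=(-1.8750, -1.0686, 0.5477)
step 21: x0=(-0.8054, -0.0048, 0.7458) x1=(-1.0508, 1.2448, 0.0969) x2=(-1.8683, -1.0094, 0.5042)
step 22: x0=(-0.7795, 0.0266, 0.7669) x1=(-1.1222, 1.2092, 0.1769) x2=(-1.8609, -0.9487, 0.4604)
step 23: x0=(-0.7540, 0.0578, 0.7879) x1=(-1.1940, 1.1725, 0.2571) x2=(-1.8530, -0.8867, 0.4166)
step 24: x0=(-0.7288, 0.0889, 0.8087) x1=(-1.2661, 1.1346, 0.3374) x2=(-1.8445, -0.8235, 0.3727)
step 25: x0=(-0.7039, 0.1197, 0.8294) x1=(-1.3384, 1.0960, 0.4177) x2=(-1.8356, -0.7593, 0.3289)
step 26: x0=(-0.6793, 0.1501, 0.8500) x1=(-1.4110, 1.0566, 0.4980) x2=(-1.8263, -0.6942, 0.2853)
step 27: x0=(-0.6551, 0.1802, 0.8704) x1=(-1.4837, 1.0167, 0.5782) x2=(-1.8166, -0.6283, 0.2418)

(-1.8166, -0.6283, 0.2418)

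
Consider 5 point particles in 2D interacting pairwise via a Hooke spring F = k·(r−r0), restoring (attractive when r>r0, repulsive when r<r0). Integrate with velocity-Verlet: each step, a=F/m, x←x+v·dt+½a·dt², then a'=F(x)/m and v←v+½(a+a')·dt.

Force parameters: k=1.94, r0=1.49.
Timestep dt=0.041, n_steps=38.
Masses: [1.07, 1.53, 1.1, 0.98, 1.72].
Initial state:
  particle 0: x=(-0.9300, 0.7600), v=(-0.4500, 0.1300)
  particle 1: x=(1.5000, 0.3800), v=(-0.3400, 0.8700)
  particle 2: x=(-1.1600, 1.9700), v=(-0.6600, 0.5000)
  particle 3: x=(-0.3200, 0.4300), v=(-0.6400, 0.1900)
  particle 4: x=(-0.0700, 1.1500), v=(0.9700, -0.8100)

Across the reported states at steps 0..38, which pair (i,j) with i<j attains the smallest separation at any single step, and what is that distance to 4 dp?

pair (1,4), distance 0.3497

step 0: x0=(-0.9300, 0.7600) x1=(1.5000, 0.3800) x2=(-1.1600, 1.9700) x3=(-0.3200, 0.4300) x4=(-0.0700, 1.1500)
step 1: x0=(-0.9487, 0.7649) x1=(1.4830, 0.4168) x2=(-1.1850, 1.9894) x3=(-0.3451, 0.4364) x4=(-0.0292, 1.1175)
step 2: x0=(-0.9680, 0.7694) x1=(1.4599, 0.4559) x2=(-1.2058, 2.0065) x3=(-0.3683, 0.4401) x4=(0.0134, 1.0864)
step 3: x0=(-0.9877, 0.7735) x1=(1.4309, 0.4970) x2=(-1.2222, 2.0210) x3=(-0.3896, 0.4412) x4=(0.0577, 1.0567)
step 4: x0=(-1.0078, 0.7775) x1=(1.3964, 0.5399) x2=(-1.2339, 2.0329) x3=(-0.4094, 0.4399) x4=(0.1033, 1.0285)
step 5: x0=(-1.0282, 0.7815) x1=(1.3566, 0.5845) x2=(-1.2410, 2.0421) x3=(-0.4278, 0.4365) x4=(0.1500, 1.0018)
step 6: x0=(-1.0486, 0.7857) x1=(1.3119, 0.6307) x2=(-1.2433, 2.0484) x3=(-0.4451, 0.4313) x4=(0.1975, 0.9764)
step 7: x0=(-1.0691, 0.7903) x1=(1.2627, 0.6782) x2=(-1.2409, 2.0520) x3=(-0.4612, 0.4243) x4=(0.2452, 0.9525)
step 8: x0=(-1.0895, 0.7952) x1=(1.2096, 0.7268) x2=(-1.2337, 2.0527) x3=(-0.4763, 0.4158) x4=(0.2928, 0.9299)
step 9: x0=(-1.1096, 0.8005) x1=(1.1530, 0.7765) x2=(-1.2219, 2.0507) x3=(-0.4906, 0.4060) x4=(0.3399, 0.9086)
step 10: x0=(-1.1293, 0.8064) x1=(1.0935, 0.8270) x2=(-1.2056, 2.0462) x3=(-0.5040, 0.3951) x4=(0.3859, 0.8885)
step 11: x0=(-1.1486, 0.8128) x1=(1.0316, 0.8785) x2=(-1.1849, 2.0391) x3=(-0.5165, 0.3831) x4=(0.4305, 0.8695)
step 12: x0=(-1.1673, 0.8196) x1=(0.9680, 0.9308) x2=(-1.1600, 2.0297) x3=(-0.5283, 0.3702) x4=(0.4732, 0.8514)
step 13: x0=(-1.1853, 0.8270) x1=(0.9031, 0.9842) x2=(-1.1312, 2.0183) x3=(-0.5393, 0.3564) x4=(0.5136, 0.8339)
step 14: x0=(-1.2026, 0.8349) x1=(0.8374, 1.0390) x2=(-1.0987, 2.0049) x3=(-0.5494, 0.3417) x4=(0.5514, 0.8165)
step 15: x0=(-1.2191, 0.8432) x1=(0.7711, 1.0958) x2=(-1.0628, 1.9900) x3=(-0.5588, 0.3263) x4=(0.5867, 0.7986)
step 16: x0=(-1.2348, 0.8519) x1=(0.7037, 1.1549) x2=(-1.0237, 1.9736) x3=(-0.5673, 0.3100) x4=(0.6199, 0.7797)
step 17: x0=(-1.2496, 0.8609) x1=(0.6351, 1.2166) x2=(-0.9819, 1.9561) x3=(-0.5750, 0.2930) x4=(0.6514, 0.7595)
step 18: x0=(-1.2636, 0.8702) x1=(0.5648, 1.2805) x2=(-0.9375, 1.9377) x3=(-0.5818, 0.2752) x4=(0.6818, 0.7382)
step 19: x0=(-1.2767, 0.8798) x1=(0.4930, 1.3462) x2=(-0.8911, 1.9187) x3=(-0.5876, 0.2568) x4=(0.7111, 0.7158)
step 20: x0=(-1.2890, 0.8896) x1=(0.4198, 1.4133) x2=(-0.8429, 1.8992) x3=(-0.5924, 0.2378) x4=(0.7394, 0.6927)
step 21: x0=(-1.3004, 0.8995) x1=(0.3456, 1.4815) x2=(-0.7934, 1.8794) x3=(-0.5962, 0.2182) x4=(0.7666, 0.6691)
step 22: x0=(-1.3109, 0.9095) x1=(0.2707, 1.5501) x2=(-0.7429, 1.8596) x3=(-0.5987, 0.1982) x4=(0.7925, 0.6453)
step 23: x0=(-1.3206, 0.9195) x1=(0.1957, 1.6190) x2=(-0.6920, 1.8397) x3=(-0.6001, 0.1780) x4=(0.8171, 0.6214)
step 24: x0=(-1.3294, 0.9296) x1=(0.1211, 1.6877) x2=(-0.6410, 1.8197) x3=(-0.6002, 0.1577) x4=(0.8400, 0.5978)
step 25: x0=(-1.3372, 0.9396) x1=(0.0472, 1.7559) x2=(-0.5904, 1.7997) x3=(-0.5990, 0.1375) x4=(0.8612, 0.5745)
step 26: x0=(-1.3440, 0.9495) x1=(-0.0253, 1.8234) x2=(-0.5408, 1.7793) x3=(-0.5965, 0.1178) x4=(0.8804, 0.5519)
step 27: x0=(-1.3497, 0.9593) x1=(-0.0960, 1.8903) x2=(-0.4925, 1.7582) x3=(-0.5926, 0.0988) x4=(0.8974, 0.5302)
step 28: x0=(-1.3543, 0.9688) x1=(-0.1647, 1.9567) x2=(-0.4457, 1.7354) x3=(-0.5875, 0.0807) x4=(0.9121, 0.5094)
step 29: x0=(-1.3576, 0.9781) x1=(-0.2313, 2.0231) x2=(-0.4002, 1.7100) x3=(-0.5810, 0.0638) x4=(0.9243, 0.4898)
step 30: x0=(-1.3596, 0.9871) x1=(-0.2965, 2.0898) x2=(-0.3550, 1.6810) x3=(-0.5734, 0.0485) x4=(0.9339, 0.4715)
step 31: x0=(-1.3601, 0.9958) x1=(-0.3609, 2.1565) x2=(-0.3090, 1.6483) x3=(-0.5646, 0.0349) x4=(0.9408, 0.4548)
step 32: x0=(-1.3591, 1.0042) x1=(-0.4249, 2.2228) x2=(-0.2617, 1.6121) x3=(-0.5548, 0.0234) x4=(0.9448, 0.4397)
step 33: x0=(-1.3564, 1.0121) x1=(-0.4885, 2.2880) x2=(-0.2127, 1.5731) x3=(-0.5441, 0.0142) x4=(0.9459, 0.4263)
step 34: x0=(-1.3520, 1.0198) x1=(-0.5516, 2.3514) x2=(-0.1622, 1.5318) x3=(-0.5326, 0.0074) x4=(0.9442, 0.4148)
step 35: x0=(-1.3458, 1.0271) x1=(-0.6141, 2.4124) x2=(-0.1103, 1.4888) x3=(-0.5206, 0.0033) x4=(0.9395, 0.4053)
step 36: x0=(-1.3377, 1.0342) x1=(-0.6757, 2.4703) x2=(-0.0573, 1.4446) x3=(-0.5082, 0.0019) x4=(0.9319, 0.3978)
step 37: x0=(-1.3277, 1.0410) x1=(-0.7360, 2.5246) x2=(-0.0035, 1.3998) x3=(-0.4957, 0.0035) x4=(0.9215, 0.3924)
step 38: x0=(-1.3158, 1.0478) x1=(-0.7948, 2.5747) x2=(0.0505, 1.3551) x3=(-0.4832, 0.0081) x4=(0.9083, 0.3890)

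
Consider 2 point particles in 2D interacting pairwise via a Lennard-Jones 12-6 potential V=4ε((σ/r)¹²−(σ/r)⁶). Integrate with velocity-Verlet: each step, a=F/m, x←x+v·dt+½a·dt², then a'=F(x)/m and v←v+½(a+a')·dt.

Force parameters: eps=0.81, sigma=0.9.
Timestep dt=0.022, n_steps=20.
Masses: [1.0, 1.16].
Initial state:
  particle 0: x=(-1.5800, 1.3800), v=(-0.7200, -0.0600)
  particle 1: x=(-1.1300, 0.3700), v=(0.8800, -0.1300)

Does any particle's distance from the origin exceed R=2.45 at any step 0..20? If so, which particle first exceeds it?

no

step 0: x0=(-1.5800, 1.3800) x1=(-1.1300, 0.3700)
step 1: x0=(-1.5956, 1.3782) x1=(-1.1108, 0.3675)
step 2: x0=(-1.6108, 1.3755) x1=(-1.0920, 0.3659)
step 3: x0=(-1.6255, 1.3718) x1=(-1.0737, 0.3651)
step 4: x0=(-1.6397, 1.3673) x1=(-1.0557, 0.3650)
step 5: x0=(-1.6534, 1.3619) x1=(-1.0382, 0.3657)
step 6: x0=(-1.6666, 1.3556) x1=(-1.0211, 0.3670)
step 7: x0=(-1.6793, 1.3486) x1=(-1.0044, 0.3691)
step 8: x0=(-1.6915, 1.3408) x1=(-0.9883, 0.3718)
step 9: x0=(-1.7031, 1.3323) x1=(-0.9725, 0.3752)
step 10: x0=(-1.7142, 1.3230) x1=(-0.9573, 0.3791)
step 11: x0=(-1.7247, 1.3131) x1=(-0.9425, 0.3837)
step 12: x0=(-1.7347, 1.3025) x1=(-0.9282, 0.3888)
step 13: x0=(-1.7441, 1.2913) x1=(-0.9143, 0.3945)
step 14: x0=(-1.7530, 1.2795) x1=(-0.9010, 0.4007)
step 15: x0=(-1.7613, 1.2671) x1=(-0.8882, 0.4074)
step 16: x0=(-1.7690, 1.2541) x1=(-0.8758, 0.4146)
step 17: x0=(-1.7761, 1.2405) x1=(-0.8640, 0.4223)
step 18: x0=(-1.7825, 1.2264) x1=(-0.8527, 0.4305)
step 19: x0=(-1.7884, 1.2117) x1=(-0.8420, 0.4391)
step 20: x0=(-1.7936, 1.1966) x1=(-0.8318, 0.4482)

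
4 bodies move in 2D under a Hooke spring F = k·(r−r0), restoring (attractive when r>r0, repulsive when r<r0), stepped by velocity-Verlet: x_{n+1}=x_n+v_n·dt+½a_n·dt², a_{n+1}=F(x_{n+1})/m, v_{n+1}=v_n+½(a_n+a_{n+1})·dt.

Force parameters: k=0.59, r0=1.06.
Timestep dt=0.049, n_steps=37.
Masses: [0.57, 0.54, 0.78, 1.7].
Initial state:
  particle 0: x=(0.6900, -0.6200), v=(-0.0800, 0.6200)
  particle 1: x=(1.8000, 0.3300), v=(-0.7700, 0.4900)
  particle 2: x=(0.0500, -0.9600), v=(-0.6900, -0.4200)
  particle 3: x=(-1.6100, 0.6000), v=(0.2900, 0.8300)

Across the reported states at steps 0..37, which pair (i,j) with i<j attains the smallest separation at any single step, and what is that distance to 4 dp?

pair (0,1), distance 0.4007

step 0: x0=(0.6900, -0.6200) x1=(1.8000, 0.3300) x2=(0.0500, -0.9600) x3=(-1.6100, 0.6000)
step 1: x0=(0.6851, -0.5882) x1=(1.7576, 0.3530) x2=(0.0159, -0.9794) x3=(-1.5939, 0.6399)
step 2: x0=(0.6782, -0.5536) x1=(1.7061, 0.3742) x2=(-0.0185, -0.9962) x3=(-1.5740, 0.6784)
step 3: x0=(0.6691, -0.5164) x1=(1.6458, 0.3934) x2=(-0.0532, -1.0103) x3=(-1.5505, 0.7153)
step 4: x0=(0.6577, -0.4767) x1=(1.5770, 0.4108) x2=(-0.0881, -1.0216) x3=(-1.5234, 0.7507)
step 5: x0=(0.6438, -0.4347) x1=(1.5002, 0.4264) x2=(-0.1229, -1.0299) x3=(-1.4929, 0.7845)
step 6: x0=(0.6273, -0.3905) x1=(1.4158, 0.4404) x2=(-0.1577, -1.0353) x3=(-1.4592, 0.8168)
step 7: x0=(0.6081, -0.3444) x1=(1.3244, 0.4529) x2=(-0.1924, -1.0375) x3=(-1.4225, 0.8474)
step 8: x0=(0.5862, -0.2966) x1=(1.2265, 0.4640) x2=(-0.2269, -1.0366) x3=(-1.3828, 0.8765)
step 9: x0=(0.5615, -0.2475) x1=(1.1228, 0.4740) x2=(-0.2611, -1.0325) x3=(-1.3405, 0.9040)
step 10: x0=(0.5339, -0.1973) x1=(1.0138, 0.4831) x2=(-0.2950, -1.0251) x3=(-1.2957, 0.9299)
step 11: x0=(0.5036, -0.1464) x1=(0.9002, 0.4914) x2=(-0.3286, -1.0145) x3=(-1.2486, 0.9544)
step 12: x0=(0.4704, -0.0950) x1=(0.7827, 0.4992) x2=(-0.3619, -1.0006) x3=(-1.1995, 0.9773)
step 13: x0=(0.4346, -0.0435) x1=(0.6618, 0.5068) x2=(-0.3948, -0.9834) x3=(-1.1485, 0.9988)
step 14: x0=(0.3963, 0.0077) x1=(0.5381, 0.5145) x2=(-0.4274, -0.9630) x3=(-1.0961, 1.0189)
step 15: x0=(0.3557, 0.0582) x1=(0.4122, 0.5224) x2=(-0.4596, -0.9396) x3=(-1.0423, 1.0377)
step 16: x0=(0.3133, 0.1077) x1=(0.2845, 0.5309) x2=(-0.4915, -0.9130) x3=(-0.9875, 1.0553)
step 17: x0=(0.2696, 0.1561) x1=(0.1551, 0.5400) x2=(-0.5230, -0.8835) x3=(-0.9318, 1.0716)
step 18: x0=(0.2250, 0.2030) x1=(0.0243, 0.5498) x2=(-0.5543, -0.8511) x3=(-0.8756, 1.0870)
step 19: x0=(0.1802, 0.2485) x1=(-0.1078, 0.5599) x2=(-0.5851, -0.8159) x3=(-0.8191, 1.1014)
step 20: x0=(0.1357, 0.2928) x1=(-0.2410, 0.5699) x2=(-0.6157, -0.7781) x3=(-0.7624, 1.1151)
step 21: x0=(0.0917, 0.3360) x1=(-0.3752, 0.5795) x2=(-0.6460, -0.7379) x3=(-0.7057, 1.1281)
step 22: x0=(0.0484, 0.3782) x1=(-0.5102, 0.5881) x2=(-0.6760, -0.6953) x3=(-0.6492, 1.1407)
step 23: x0=(0.0059, 0.4195) x1=(-0.6461, 0.5952) x2=(-0.7056, -0.6505) x3=(-0.5928, 1.1532)
step 24: x0=(-0.0358, 0.4598) x1=(-0.7831, 0.6007) x2=(-0.7350, -0.6037) x3=(-0.5364, 1.1654)
step 25: x0=(-0.0768, 0.4991) x1=(-0.9213, 0.6050) x2=(-0.7639, -0.5550) x3=(-0.4801, 1.1776)
step 26: x0=(-0.1172, 0.5374) x1=(-1.0606, 0.6084) x2=(-0.7926, -0.5045) x3=(-0.4237, 1.1896)
step 27: x0=(-0.1572, 0.5746) x1=(-1.2005, 0.6112) x2=(-0.8208, -0.4524) x3=(-0.3676, 1.2014)
step 28: x0=(-0.1971, 0.6104) x1=(-1.3405, 0.6138) x2=(-0.8485, -0.3988) x3=(-0.3116, 1.2130)
step 29: x0=(-0.2371, 0.6449) x1=(-1.4799, 0.6164) x2=(-0.8758, -0.3438) x3=(-0.2559, 1.2244)
step 30: x0=(-0.2778, 0.6779) x1=(-1.6180, 0.6192) x2=(-0.9027, -0.2875) x3=(-0.2007, 1.2356)
step 31: x0=(-0.3194, 0.7094) x1=(-1.7540, 0.6223) x2=(-0.9291, -0.2298) x3=(-0.1461, 1.2466)
step 32: x0=(-0.3624, 0.7397) x1=(-1.8872, 0.6259) x2=(-0.9551, -0.1709) x3=(-0.0920, 1.2574)
step 33: x0=(-0.4072, 0.7687) x1=(-2.0167, 0.6301) x2=(-0.9807, -0.1109) x3=(-0.0387, 1.2678)
step 34: x0=(-0.4539, 0.7967) x1=(-2.1418, 0.6348) x2=(-1.0060, -0.0497) x3=(0.0137, 1.2778)
step 35: x0=(-0.5029, 0.8241) x1=(-2.2616, 0.6403) x2=(-1.0311, 0.0126) x3=(0.0651, 1.2874)
step 36: x0=(-0.5541, 0.8509) x1=(-2.3754, 0.6465) x2=(-1.0561, 0.0758) x3=(0.1153, 1.2965)
step 37: x0=(-0.6075, 0.8774) x1=(-2.4825, 0.6536) x2=(-1.0811, 0.1399) x3=(0.1640, 1.3050)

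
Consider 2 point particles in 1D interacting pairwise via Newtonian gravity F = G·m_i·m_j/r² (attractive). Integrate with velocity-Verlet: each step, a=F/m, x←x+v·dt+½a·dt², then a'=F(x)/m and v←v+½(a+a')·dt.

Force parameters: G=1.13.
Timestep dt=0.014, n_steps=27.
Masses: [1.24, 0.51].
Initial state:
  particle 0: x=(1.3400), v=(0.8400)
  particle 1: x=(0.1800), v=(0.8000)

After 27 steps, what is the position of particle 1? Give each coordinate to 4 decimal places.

(0.5585)

step 0: x0=(1.3400) x1=(0.1800)
step 1: x0=(1.3517) x1=(0.1913)
step 2: x0=(1.3634) x1=(0.2028)
step 3: x0=(1.3749) x1=(0.2145)
step 4: x0=(1.3864) x1=(0.2264)
step 5: x0=(1.3978) x1=(0.2385)
step 6: x0=(1.4090) x1=(0.2509)
step 7: x0=(1.4203) x1=(0.2634)
step 8: x0=(1.4314) x1=(0.2761)
step 9: x0=(1.4424) x1=(0.2891)
step 10: x0=(1.4534) x1=(0.3022)
step 11: x0=(1.4643) x1=(0.3156)
step 12: x0=(1.4751) x1=(0.3291)
step 13: x0=(1.4858) x1=(0.3429)
step 14: x0=(1.4964) x1=(0.3569)
step 15: x0=(1.5069) x1=(0.3711)
step 16: x0=(1.5174) x1=(0.3855)
step 17: x0=(1.5277) x1=(0.4001)
step 18: x0=(1.5380) x1=(0.4149)
step 19: x0=(1.5482) x1=(0.4300)
step 20: x0=(1.5582) x1=(0.4452)
step 21: x0=(1.5682) x1=(0.4607)
step 22: x0=(1.5781) x1=(0.4765)
step 23: x0=(1.5879) x1=(0.4924)
step 24: x0=(1.5977) x1=(0.5086)
step 25: x0=(1.6073) x1=(0.5250)
step 26: x0=(1.6168) x1=(0.5416)
step 27: x0=(1.6262) x1=(0.5585)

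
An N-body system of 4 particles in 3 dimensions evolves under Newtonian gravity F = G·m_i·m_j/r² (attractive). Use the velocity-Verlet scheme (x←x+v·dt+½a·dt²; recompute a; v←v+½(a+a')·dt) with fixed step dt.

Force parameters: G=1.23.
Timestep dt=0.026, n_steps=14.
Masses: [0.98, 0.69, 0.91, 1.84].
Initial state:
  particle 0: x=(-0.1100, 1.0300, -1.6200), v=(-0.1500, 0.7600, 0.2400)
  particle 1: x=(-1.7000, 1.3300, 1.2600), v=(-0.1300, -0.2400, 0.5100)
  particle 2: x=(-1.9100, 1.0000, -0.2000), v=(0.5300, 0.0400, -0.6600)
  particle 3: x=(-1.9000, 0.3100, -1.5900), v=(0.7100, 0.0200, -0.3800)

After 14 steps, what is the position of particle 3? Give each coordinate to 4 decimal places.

(-1.6213, 0.3440, -1.6931)

step 0: x0=(-0.1100, 1.0300, -1.6200) x1=(-1.7000, 1.3300, 1.2600) x2=(-1.9100, 1.0000, -0.2000) x3=(-1.9000, 0.3100, -1.5900)
step 1: x0=(-0.1142, 1.0497, -1.6137) x1=(-1.7034, 1.3237, 1.2730) x2=(-1.8961, 1.0009, -0.2174) x3=(-1.8814, 0.3106, -1.5997)
step 2: x0=(-0.1188, 1.0692, -1.6072) x1=(-1.7068, 1.3173, 1.2854) x2=(-1.8821, 1.0016, -0.2352) x3=(-1.8627, 0.3115, -1.6091)
step 3: x0=(-0.1241, 1.0886, -1.6006) x1=(-1.7102, 1.3107, 1.2974) x2=(-1.8679, 1.0021, -0.2534) x3=(-1.8437, 0.3127, -1.6181)
step 4: x0=(-0.1298, 1.1077, -1.5939) x1=(-1.7136, 1.3040, 1.3088) x2=(-1.8536, 1.0023, -0.2722) x3=(-1.8245, 0.3141, -1.6268)
step 5: x0=(-0.1361, 1.1267, -1.5871) x1=(-1.7170, 1.2972, 1.3197) x2=(-1.8391, 1.0023, -0.2914) x3=(-1.8051, 0.3157, -1.6351)
step 6: x0=(-0.1430, 1.1455, -1.5801) x1=(-1.7204, 1.2904, 1.3302) x2=(-1.8244, 1.0020, -0.3111) x3=(-1.7855, 0.3177, -1.6431)
step 7: x0=(-0.1504, 1.1641, -1.5729) x1=(-1.7238, 1.2834, 1.3401) x2=(-1.8095, 1.0014, -0.3313) x3=(-1.7657, 0.3199, -1.6507)
step 8: x0=(-0.1584, 1.1824, -1.5657) x1=(-1.7272, 1.2763, 1.3496) x2=(-1.7945, 1.0006, -0.3520) x3=(-1.7457, 0.3224, -1.6579)
step 9: x0=(-0.1670, 1.2005, -1.5583) x1=(-1.7305, 1.2691, 1.3587) x2=(-1.7792, 0.9995, -0.3733) x3=(-1.7255, 0.3252, -1.6648)
step 10: x0=(-0.1761, 1.2184, -1.5508) x1=(-1.7338, 1.2619, 1.3672) x2=(-1.7638, 0.9981, -0.3952) x3=(-1.7051, 0.3283, -1.6713)
step 11: x0=(-0.1859, 1.2360, -1.5431) x1=(-1.7371, 1.2545, 1.3754) x2=(-1.7482, 0.9964, -0.4176) x3=(-1.6845, 0.3318, -1.6773)
step 12: x0=(-0.1963, 1.2533, -1.5354) x1=(-1.7403, 1.2471, 1.3830) x2=(-1.7323, 0.9944, -0.4407) x3=(-1.6636, 0.3355, -1.6830)
step 13: x0=(-0.2073, 1.2703, -1.5275) x1=(-1.7435, 1.2397, 1.3903) x2=(-1.7163, 0.9921, -0.4644) x3=(-1.6426, 0.3396, -1.6883)
step 14: x0=(-0.2189, 1.2870, -1.5195) x1=(-1.7467, 1.2321, 1.3971) x2=(-1.7000, 0.9895, -0.4888) x3=(-1.6213, 0.3440, -1.6931)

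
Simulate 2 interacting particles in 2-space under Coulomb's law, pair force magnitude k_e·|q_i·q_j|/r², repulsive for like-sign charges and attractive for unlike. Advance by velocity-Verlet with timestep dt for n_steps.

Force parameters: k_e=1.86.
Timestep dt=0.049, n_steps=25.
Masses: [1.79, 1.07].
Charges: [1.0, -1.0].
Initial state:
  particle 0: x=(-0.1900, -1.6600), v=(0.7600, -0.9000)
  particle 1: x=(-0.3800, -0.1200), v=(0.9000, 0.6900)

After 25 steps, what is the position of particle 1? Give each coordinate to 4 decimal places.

(0.7469, 0.4026)

step 0: x0=(-0.1900, -1.6600) x1=(-0.3800, -0.1200)
step 1: x0=(-0.1528, -1.7036) x1=(-0.3358, -0.0871)
step 2: x0=(-0.1158, -1.7462) x1=(-0.2914, -0.0557)
step 3: x0=(-0.0788, -1.7880) x1=(-0.2469, -0.0257)
step 4: x0=(-0.0419, -1.8290) x1=(-0.2022, 0.0029)
step 5: x0=(-0.0050, -1.8693) x1=(-0.1575, 0.0303)
step 6: x0=(0.0318, -1.9089) x1=(-0.1126, 0.0565)
step 7: x0=(0.0685, -1.9478) x1=(-0.0677, 0.0817)
step 8: x0=(0.1052, -1.9861) x1=(-0.0227, 0.1059)
step 9: x0=(0.1419, -2.0239) x1=(0.0224, 0.1291)
step 10: x0=(0.1785, -2.0611) x1=(0.0675, 0.1514)
step 11: x0=(0.2151, -2.0979) x1=(0.1127, 0.1729)
step 12: x0=(0.2517, -2.1341) x1=(0.1579, 0.1936)
step 13: x0=(0.2883, -2.1699) x1=(0.2031, 0.2134)
step 14: x0=(0.3248, -2.2052) x1=(0.2483, 0.2326)
step 15: x0=(0.3614, -2.2402) x1=(0.2936, 0.2511)
step 16: x0=(0.3979, -2.2747) x1=(0.3389, 0.2689)
step 17: x0=(0.4344, -2.3088) x1=(0.3842, 0.2860)
step 18: x0=(0.4709, -2.3426) x1=(0.4295, 0.3025)
step 19: x0=(0.5074, -2.3760) x1=(0.4749, 0.3185)
step 20: x0=(0.5439, -2.4091) x1=(0.5202, 0.3338)
step 21: x0=(0.5804, -2.4418) x1=(0.5655, 0.3486)
step 22: x0=(0.6169, -2.4742) x1=(0.6109, 0.3629)
step 23: x0=(0.6534, -2.5063) x1=(0.6562, 0.3766)
step 24: x0=(0.6899, -2.5381) x1=(0.7015, 0.3899)
step 25: x0=(0.7264, -2.5697) x1=(0.7469, 0.4026)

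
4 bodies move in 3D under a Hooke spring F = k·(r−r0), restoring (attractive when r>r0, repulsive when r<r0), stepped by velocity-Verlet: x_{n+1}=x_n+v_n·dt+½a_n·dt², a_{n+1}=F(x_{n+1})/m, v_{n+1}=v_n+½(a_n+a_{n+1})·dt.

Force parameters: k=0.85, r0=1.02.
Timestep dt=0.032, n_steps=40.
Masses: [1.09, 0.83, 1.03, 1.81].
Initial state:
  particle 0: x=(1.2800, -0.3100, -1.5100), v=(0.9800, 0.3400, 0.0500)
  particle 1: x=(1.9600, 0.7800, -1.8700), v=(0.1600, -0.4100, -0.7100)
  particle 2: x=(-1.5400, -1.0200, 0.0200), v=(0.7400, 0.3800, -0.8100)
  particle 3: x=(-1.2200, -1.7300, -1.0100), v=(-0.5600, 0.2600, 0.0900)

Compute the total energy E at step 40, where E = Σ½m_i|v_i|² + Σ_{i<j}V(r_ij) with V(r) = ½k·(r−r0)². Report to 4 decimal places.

step 0: x0=(1.2800, -0.3100, -1.5100) x1=(1.9600, 0.7800, -1.8700) x2=(-1.5400, -1.0200, 0.0200) x3=(-1.2200, -1.7300, -1.0100)
step 1: x0=(1.3100, -0.2996, -1.5079) x1=(1.9624, 0.7650, -1.8916) x2=(-1.5143, -1.0071, -0.0071) x3=(-1.2370, -1.7210, -1.0073)
step 2: x0=(1.3372, -0.2901, -1.5047) x1=(1.9593, 0.7464, -1.9109) x2=(-1.4847, -0.9928, -0.0364) x3=(-1.2520, -1.7105, -1.0050)
step 3: x0=(1.3616, -0.2816, -1.5006) x1=(1.9508, 0.7243, -1.9278) x2=(-1.4513, -0.9770, -0.0679) x3=(-1.2651, -1.6987, -1.0031)
step 4: x0=(1.3832, -0.2741, -1.4955) x1=(1.9369, 0.6987, -1.9425) x2=(-1.4139, -0.9599, -0.1016) x3=(-1.2761, -1.6854, -1.0016)
step 5: x0=(1.4019, -0.2676, -1.4894) x1=(1.9177, 0.6697, -1.9549) x2=(-1.3728, -0.9413, -0.1373) x3=(-1.2852, -1.6709, -1.0006)
step 6: x0=(1.4177, -0.2621, -1.4823) x1=(1.8934, 0.6375, -1.9651) x2=(-1.3281, -0.9215, -0.1750) x3=(-1.2923, -1.6549, -1.0000)
step 7: x0=(1.4307, -0.2576, -1.4744) x1=(1.8640, 0.6022, -1.9731) x2=(-1.2797, -0.9003, -0.2147) x3=(-1.2973, -1.6377, -0.9999)
step 8: x0=(1.4407, -0.2542, -1.4655) x1=(1.8297, 0.5640, -1.9789) x2=(-1.2279, -0.8778, -0.2562) x3=(-1.3003, -1.6193, -1.0003)
step 9: x0=(1.4479, -0.2518, -1.4558) x1=(1.7906, 0.5229, -1.9826) x2=(-1.1727, -0.8541, -0.2994) x3=(-1.3014, -1.5995, -1.0012)
step 10: x0=(1.4523, -0.2505, -1.4452) x1=(1.7469, 0.4791, -1.9843) x2=(-1.1142, -0.8293, -0.3443) x3=(-1.3004, -1.5786, -1.0025)
step 11: x0=(1.4538, -0.2502, -1.4338) x1=(1.6987, 0.4329, -1.9841) x2=(-1.0526, -0.8033, -0.3909) x3=(-1.2975, -1.5566, -1.0044)
step 12: x0=(1.4526, -0.2510, -1.4215) x1=(1.6462, 0.3843, -1.9820) x2=(-0.9881, -0.7764, -0.4388) x3=(-1.2927, -1.5334, -1.0067)
step 13: x0=(1.4487, -0.2528, -1.4085) x1=(1.5897, 0.3335, -1.9782) x2=(-0.9207, -0.7484, -0.4882) x3=(-1.2859, -1.5092, -1.0095)
step 14: x0=(1.4421, -0.2556, -1.3947) x1=(1.5292, 0.2808, -1.9727) x2=(-0.8507, -0.7196, -0.5389) x3=(-1.2773, -1.4840, -1.0128)
step 15: x0=(1.4331, -0.2594, -1.3802) x1=(1.4651, 0.2262, -1.9657) x2=(-0.7782, -0.6899, -0.5909) x3=(-1.2669, -1.4577, -1.0165)
step 16: x0=(1.4216, -0.2641, -1.3650) x1=(1.3975, 0.1700, -1.9573) x2=(-0.7034, -0.6596, -0.6439) x3=(-1.2548, -1.4306, -1.0207)
step 17: x0=(1.4077, -0.2698, -1.3491) x1=(1.3267, 0.1122, -1.9477) x2=(-0.6266, -0.6286, -0.6979) x3=(-1.2409, -1.4025, -1.0253)
step 18: x0=(1.3917, -0.2763, -1.3325) x1=(1.2528, 0.0531, -1.9369) x2=(-0.5478, -0.5972, -0.7529) x3=(-1.2254, -1.3736, -1.0303)
step 19: x0=(1.3736, -0.2837, -1.3154) x1=(1.1761, -0.0072, -1.9250) x2=(-0.4675, -0.5653, -0.8086) x3=(-1.2082, -1.3439, -1.0356)
step 20: x0=(1.3535, -0.2918, -1.2977) x1=(1.0968, -0.0686, -1.9123) x2=(-0.3858, -0.5331, -0.8651) x3=(-1.1895, -1.3134, -1.0413)
step 21: x0=(1.3317, -0.3005, -1.2794) x1=(1.0152, -0.1309, -1.8988) x2=(-0.3029, -0.5007, -0.9221) x3=(-1.1693, -1.2822, -1.0474)
step 22: x0=(1.3082, -0.3099, -1.2608) x1=(0.9315, -0.1940, -1.8846) x2=(-0.2192, -0.4682, -0.9796) x3=(-1.1477, -1.2503, -1.0537)
step 23: x0=(1.2832, -0.3198, -1.2417) x1=(0.8460, -0.2578, -1.8699) x2=(-0.1348, -0.4357, -1.0374) x3=(-1.1246, -1.2178, -1.0604)
step 24: x0=(1.2569, -0.3302, -1.2224) x1=(0.7590, -0.3222, -1.8547) x2=(-0.0500, -0.4033, -1.0954) x3=(-1.1003, -1.1847, -1.0673)
step 25: x0=(1.2293, -0.3410, -1.2029) x1=(0.6707, -0.3871, -1.8392) x2=(0.0348, -0.3710, -1.1535) x3=(-1.0747, -1.1510, -1.0744)
step 26: x0=(1.2005, -0.3522, -1.1831) x1=(0.5814, -0.4524, -1.8235) x2=(0.1195, -0.3388, -1.2115) x3=(-1.0478, -1.1169, -1.0818)
step 27: x0=(1.1708, -0.3638, -1.1633) x1=(0.4914, -0.5181, -1.8077) x2=(0.2039, -0.3068, -1.2693) x3=(-1.0199, -1.0822, -1.0894)
step 28: x0=(1.1401, -0.3756, -1.1434) x1=(0.4009, -0.5842, -1.7920) x2=(0.2878, -0.2749, -1.3269) x3=(-0.9909, -1.0472, -1.0972)
step 29: x0=(1.1087, -0.3877, -1.1234) x1=(0.3098, -0.6507, -1.7764) x2=(0.3711, -0.2430, -1.3840) x3=(-0.9608, -1.0118, -1.1052)
step 30: x0=(1.0765, -0.4002, -1.1034) x1=(0.2184, -0.7177, -1.7608) x2=(0.4540, -0.2110, -1.4409) x3=(-0.9299, -0.9760, -1.1133)
step 31: x0=(1.0436, -0.4130, -1.0833) x1=(0.1266, -0.7850, -1.7453) x2=(0.5363, -0.1790, -1.4977) x3=(-0.8980, -0.9399, -1.1216)
step 32: x0=(1.0101, -0.4261, -1.0632) x1=(0.0346, -0.8525, -1.7296) x2=(0.6180, -0.1469, -1.5544) x3=(-0.8654, -0.9036, -1.1299)
step 33: x0=(0.9758, -0.4395, -1.0430) x1=(-0.0572, -0.9199, -1.7138) x2=(0.6991, -0.1149, -1.6112) x3=(-0.8320, -0.8670, -1.1384)
step 34: x0=(0.9409, -0.4533, -1.0228) x1=(-0.1488, -0.9872, -1.6978) x2=(0.7795, -0.0831, -1.6680) x3=(-0.7979, -0.8301, -1.1469)
step 35: x0=(0.9051, -0.4675, -1.0025) x1=(-0.2397, -1.0542, -1.6817) x2=(0.8591, -0.0517, -1.7248) x3=(-0.7632, -0.7930, -1.1554)
step 36: x0=(0.8685, -0.4819, -0.9824) x1=(-0.3297, -1.1207, -1.6657) x2=(0.9378, -0.0207, -1.7815) x3=(-0.7279, -0.7556, -1.1640)
step 37: x0=(0.8311, -0.4967, -0.9624) x1=(-0.4186, -1.1867, -1.6496) x2=(1.0154, 0.0097, -1.8380) x3=(-0.6920, -0.7180, -1.1725)
step 38: x0=(0.7930, -0.5117, -0.9427) x1=(-0.5062, -1.2521, -1.6335) x2=(1.0918, 0.0393, -1.8941) x3=(-0.6555, -0.6800, -1.1811)
step 39: x0=(0.7541, -0.5269, -0.9233) x1=(-0.5925, -1.3167, -1.6175) x2=(1.1667, 0.0679, -1.9498) x3=(-0.6184, -0.6418, -1.1898)
step 40: x0=(0.7145, -0.5424, -0.9044) x1=(-0.6771, -1.3804, -1.6016) x2=(1.2400, 0.0956, -2.0048) x3=(-0.5807, -0.6032, -1.1985)
step 0 velocities: v0=(0.9800, 0.3400, 0.0500) v1=(0.1600, -0.4100, -0.7100) v2=(0.7400, 0.3800, -0.8100) v3=(-0.5600, 0.2600, 0.0900)
step 0: KE=1.9240, PE=12.6862, E=14.6102
step 40 velocities: v0=(-1.2453, -0.4845, 0.5835) v1=(-2.6168, -1.9720, 0.4992) v2=(2.2608, 0.8457, -1.7067) v3=(1.1880, 1.2077, -0.2755)
step 40: KE=12.8844, PE=1.7182, E=14.6026

14.6026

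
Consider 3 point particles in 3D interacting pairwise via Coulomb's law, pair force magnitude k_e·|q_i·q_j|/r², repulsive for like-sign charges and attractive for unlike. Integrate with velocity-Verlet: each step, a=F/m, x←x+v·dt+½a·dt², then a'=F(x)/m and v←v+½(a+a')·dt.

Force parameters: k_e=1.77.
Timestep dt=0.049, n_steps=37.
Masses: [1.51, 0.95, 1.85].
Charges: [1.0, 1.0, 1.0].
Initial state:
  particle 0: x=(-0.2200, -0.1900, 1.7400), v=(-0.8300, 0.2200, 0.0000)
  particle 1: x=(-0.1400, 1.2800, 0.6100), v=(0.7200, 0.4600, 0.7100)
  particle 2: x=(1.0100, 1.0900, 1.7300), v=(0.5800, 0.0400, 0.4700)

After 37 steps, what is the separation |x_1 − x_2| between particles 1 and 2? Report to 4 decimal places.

3.1898

step 0: x0=(-0.2200, -0.1900, 1.7400) x1=(-0.1400, 1.2800, 0.6100) x2=(1.0100, 1.0900, 1.7300)
step 1: x0=(-0.2610, -0.1799, 1.7403) x1=(-0.1053, 1.3032, 0.6438) x2=(1.0390, 1.0922, 1.7533)
step 2: x0=(-0.3027, -0.1710, 1.7410) x1=(-0.0717, 1.3276, 0.6756) x2=(1.0691, 1.0947, 1.7773)
step 3: x0=(-0.3450, -0.1633, 1.7422) x1=(-0.0392, 1.3533, 0.7055) x2=(1.1003, 1.0976, 1.8019)
step 4: x0=(-0.3881, -0.1568, 1.7438) x1=(-0.0078, 1.3804, 0.7335) x2=(1.1327, 1.1007, 1.8271)
step 5: x0=(-0.4319, -0.1514, 1.7458) x1=(0.0227, 1.4088, 0.7596) x2=(1.1661, 1.1040, 1.8529)
step 6: x0=(-0.4764, -0.1471, 1.7482) x1=(0.0523, 1.4385, 0.7839) x2=(1.2006, 1.1076, 1.8794)
step 7: x0=(-0.5217, -0.1437, 1.7509) x1=(0.0810, 1.4696, 0.8065) x2=(1.2361, 1.1112, 1.9065)
step 8: x0=(-0.5676, -0.1414, 1.7539) x1=(0.1089, 1.5020, 0.8273) x2=(1.2727, 1.1150, 1.9342)
step 9: x0=(-0.6143, -0.1399, 1.7572) x1=(0.1359, 1.5357, 0.8466) x2=(1.3102, 1.1188, 1.9625)
step 10: x0=(-0.6616, -0.1392, 1.7608) x1=(0.1623, 1.5707, 0.8643) x2=(1.3486, 1.1226, 1.9914)
step 11: x0=(-0.7096, -0.1393, 1.7646) x1=(0.1880, 1.6069, 0.8805) x2=(1.3879, 1.1264, 2.0209)
step 12: x0=(-0.7582, -0.1402, 1.7686) x1=(0.2130, 1.6443, 0.8954) x2=(1.4281, 1.1303, 2.0509)
step 13: x0=(-0.8075, -0.1417, 1.7727) x1=(0.2374, 1.6829, 0.9089) x2=(1.4692, 1.1340, 2.0814)
step 14: x0=(-0.8574, -0.1439, 1.7770) x1=(0.2612, 1.7226, 0.9212) x2=(1.5110, 1.1378, 2.1125)
step 15: x0=(-0.9078, -0.1466, 1.7815) x1=(0.2846, 1.7633, 0.9323) x2=(1.5535, 1.1414, 2.1440)
step 16: x0=(-0.9588, -0.1499, 1.7861) x1=(0.3074, 1.8052, 0.9423) x2=(1.5968, 1.1450, 2.1761)
step 17: x0=(-1.0104, -0.1538, 1.7908) x1=(0.3297, 1.8480, 0.9513) x2=(1.6407, 1.1484, 2.2085)
step 18: x0=(-1.0624, -0.1581, 1.7956) x1=(0.3516, 1.8918, 0.9592) x2=(1.6853, 1.1518, 2.2414)
step 19: x0=(-1.1150, -0.1628, 1.8005) x1=(0.3731, 1.9365, 0.9662) x2=(1.7305, 1.1550, 2.2747)
step 20: x0=(-1.1680, -0.1680, 1.8054) x1=(0.3943, 1.9821, 0.9724) x2=(1.7762, 1.1582, 2.3084)
step 21: x0=(-1.2214, -0.1735, 1.8105) x1=(0.4151, 2.0286, 0.9777) x2=(1.8225, 1.1612, 2.3425)
step 22: x0=(-1.2753, -0.1794, 1.8155) x1=(0.4355, 2.0758, 0.9822) x2=(1.8693, 1.1640, 2.3769)
step 23: x0=(-1.3295, -0.1857, 1.8207) x1=(0.4557, 2.1239, 0.9861) x2=(1.9166, 1.1668, 2.4116)
step 24: x0=(-1.3842, -0.1922, 1.8259) x1=(0.4755, 2.1726, 0.9892) x2=(1.9643, 1.1695, 2.4467)
step 25: x0=(-1.4392, -0.1991, 1.8311) x1=(0.4951, 2.2221, 0.9916) x2=(2.0125, 1.1720, 2.4820)
step 26: x0=(-1.4945, -0.2062, 1.8364) x1=(0.5145, 2.2723, 0.9935) x2=(2.0611, 1.1744, 2.5177)
step 27: x0=(-1.5502, -0.2136, 1.8417) x1=(0.5336, 2.3231, 0.9948) x2=(2.1101, 1.1766, 2.5536)
step 28: x0=(-1.6062, -0.2213, 1.8470) x1=(0.5525, 2.3746, 0.9955) x2=(2.1594, 1.1788, 2.5898)
step 29: x0=(-1.6625, -0.2292, 1.8524) x1=(0.5712, 2.4266, 0.9957) x2=(2.2091, 1.1808, 2.6262)
step 30: x0=(-1.7191, -0.2373, 1.8577) x1=(0.5897, 2.4792, 0.9955) x2=(2.2591, 1.1828, 2.6628)
step 31: x0=(-1.7759, -0.2455, 1.8631) x1=(0.6081, 2.5324, 0.9947) x2=(2.3094, 1.1846, 2.6997)
step 32: x0=(-1.8330, -0.2540, 1.8685) x1=(0.6263, 2.5860, 0.9936) x2=(2.3600, 1.1863, 2.7367)
step 33: x0=(-1.8904, -0.2627, 1.8740) x1=(0.6443, 2.6402, 0.9920) x2=(2.4109, 1.1879, 2.7740)
step 34: x0=(-1.9480, -0.2716, 1.8794) x1=(0.6622, 2.6948, 0.9900) x2=(2.4621, 1.1894, 2.8115)
step 35: x0=(-2.0058, -0.2806, 1.8849) x1=(0.6799, 2.7499, 0.9877) x2=(2.5135, 1.1908, 2.8491)
step 36: x0=(-2.0639, -0.2897, 1.8904) x1=(0.6976, 2.8055, 0.9850) x2=(2.5652, 1.1921, 2.8869)
step 37: x0=(-2.1221, -0.2991, 1.8959) x1=(0.7151, 2.8614, 0.9820) x2=(2.6171, 1.1933, 2.9249)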